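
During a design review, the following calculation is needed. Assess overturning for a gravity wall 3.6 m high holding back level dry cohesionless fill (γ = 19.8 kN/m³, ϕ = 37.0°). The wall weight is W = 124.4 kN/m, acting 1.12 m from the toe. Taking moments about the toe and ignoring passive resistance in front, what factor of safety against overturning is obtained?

K_a = tan²(45° − 37.0°/2) = 0.2486.
P_a = ½K_aγH² = 0.5×0.2486×19.8×3.6² = 31.89 kN/m, acting at H/3 = 1.200 m above the base.
Overturning moment M_o = P_a × H/3 = 31.89 × 1.200 = 38.27.
Resisting moment M_r = W × 1.12 = 124.4 × 1.12 = 139.3.
FS_overturning = M_r/M_o = 139.3/38.27 = 3.640.

3.64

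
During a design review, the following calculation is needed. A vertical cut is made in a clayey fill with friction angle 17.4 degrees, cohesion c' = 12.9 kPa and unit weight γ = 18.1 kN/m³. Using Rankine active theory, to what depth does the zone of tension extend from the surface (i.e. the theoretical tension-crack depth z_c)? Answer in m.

K_a = tan²(45° − 17.4°/2) = 0.5396; √K_a = 0.7346.
The active pressure is zero where K_a γ z = 2c√K_a, so z_c = 2c/(γ√K_a) = 2×12.9/(18.1×0.7346) = 1.940 m.

1.94 m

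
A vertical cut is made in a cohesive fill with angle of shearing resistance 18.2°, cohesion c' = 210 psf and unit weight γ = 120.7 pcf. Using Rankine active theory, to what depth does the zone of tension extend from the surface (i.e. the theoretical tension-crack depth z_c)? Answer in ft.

K_a = tan²(45° − 18.2°/2) = 0.5240; √K_a = 0.7239.
The active pressure is zero where K_a γ z = 2c√K_a, so z_c = 2c/(γ√K_a) = 2×210/(120.7×0.7239) = 4.807 ft.

4.81 ft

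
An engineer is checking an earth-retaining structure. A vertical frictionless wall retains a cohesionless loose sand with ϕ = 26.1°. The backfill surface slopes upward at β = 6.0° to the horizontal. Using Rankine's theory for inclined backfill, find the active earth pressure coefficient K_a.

0.397

K_a = cos β · (cos β − √(cos²β − cos²φ)) / (cos β + √(cos²β − cos²φ)).
cos β = 0.9945, cos φ = 0.8980, √(cos²β − cos²φ) = 0.4273.
K_a = 0.9945 × (0.9945 − 0.4273)/(0.9945 + 0.4273) = 0.3967.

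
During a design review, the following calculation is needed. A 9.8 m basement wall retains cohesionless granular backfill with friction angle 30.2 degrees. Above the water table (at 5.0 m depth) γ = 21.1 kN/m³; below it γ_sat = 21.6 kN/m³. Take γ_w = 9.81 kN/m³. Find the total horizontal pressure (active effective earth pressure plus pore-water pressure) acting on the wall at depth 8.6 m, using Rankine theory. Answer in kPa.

K_a = (1 − sin φ)/(1 + sin φ) = 0.3307.
γ' = 21.6 − 9.81 = 11.79 kN/m³.
Effective vertical stress at 8.6 m: σ'_v = 21.1×5.0 + 11.79×3.60 = 147.9 kPa.
σ'_h = K_a σ'_v = 0.3307 × 147.9 = 48.92 kPa; u = γ_w × 3.60 = 35.32 kPa.
Total σ_h = 48.92 + 35.32 = 84.23 kPa.

84.2 kPa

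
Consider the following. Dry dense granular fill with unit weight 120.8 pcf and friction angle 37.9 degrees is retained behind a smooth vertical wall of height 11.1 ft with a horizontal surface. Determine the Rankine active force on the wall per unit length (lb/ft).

K_a = tan²(45° − φ/2) = 0.2389.
P_a = ½ K_a γ H² = 0.5 × 0.2389 × 120.8 × 11.1² = 1778 lb/ft.

1780 lb/ft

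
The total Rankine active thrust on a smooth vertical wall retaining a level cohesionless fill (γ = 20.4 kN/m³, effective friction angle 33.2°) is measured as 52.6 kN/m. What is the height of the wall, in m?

4.20 m

K_a = 0.2924. P_a = ½ K_a γ H² ⇒ H = √(2P_a/(K_a γ)).
H = √(2×52.6/(0.2924×20.4)) = 4.200 m.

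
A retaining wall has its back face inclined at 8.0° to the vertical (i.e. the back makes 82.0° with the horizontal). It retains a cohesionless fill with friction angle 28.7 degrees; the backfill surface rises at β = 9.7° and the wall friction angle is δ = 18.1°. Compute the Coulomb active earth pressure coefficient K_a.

0.433

K_a = sin²(α+φ) / [sin²α · sin(α−δ) · (1 + √{sin(φ+δ)sin(φ−β) / (sin(α−δ)sin(α+β))})²].
With α = 82.0°, φ = 28.7°, δ = 18.1°, β = 9.7°: K_a = 0.4334.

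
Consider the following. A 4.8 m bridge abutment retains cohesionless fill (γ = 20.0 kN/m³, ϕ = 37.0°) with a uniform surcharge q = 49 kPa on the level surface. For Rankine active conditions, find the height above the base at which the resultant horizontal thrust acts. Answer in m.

K_a = 0.2486.
Triangular part P₁ = ½K_aγH² = 57.27 at H/3 = 1.600 m; rectangular part P₂ = K_a q H = 58.47 at H/2 = 2.400 m.
ȳ = (P₁·1.600 + P₂·2.400)/(P₁+P₂) = 2.004 m.

2.00 m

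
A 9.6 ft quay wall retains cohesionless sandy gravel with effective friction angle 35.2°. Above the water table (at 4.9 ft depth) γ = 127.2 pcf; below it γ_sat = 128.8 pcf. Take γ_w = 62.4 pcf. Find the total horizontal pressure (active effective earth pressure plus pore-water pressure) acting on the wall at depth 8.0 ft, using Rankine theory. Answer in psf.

416 psf

K_a = (1 − sin φ)/(1 + sin φ) = 0.2687.
γ' = 128.8 − 62.4 = 66.40 pcf.
Effective vertical stress at 8.0 ft: σ'_v = 127.2×4.9 + 66.40×3.10 = 829.1 psf.
σ'_h = K_a σ'_v = 0.2687 × 829.1 = 222.8 psf; u = γ_w × 3.10 = 193.4 psf.
Total σ_h = 222.8 + 193.4 = 416.2 psf.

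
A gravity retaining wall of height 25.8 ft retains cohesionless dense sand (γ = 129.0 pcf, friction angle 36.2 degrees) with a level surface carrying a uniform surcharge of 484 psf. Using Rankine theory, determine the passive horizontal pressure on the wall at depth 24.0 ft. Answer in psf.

13900 psf

K_p = (1 + sin φ)/(1 − sin φ) = 3.885.
σ_v = γz + q = 129.0 × 24.0 + 484 = 3580 psf.
σ_h = K_p σ_v = 3.885 × 3580 = 13910 psf.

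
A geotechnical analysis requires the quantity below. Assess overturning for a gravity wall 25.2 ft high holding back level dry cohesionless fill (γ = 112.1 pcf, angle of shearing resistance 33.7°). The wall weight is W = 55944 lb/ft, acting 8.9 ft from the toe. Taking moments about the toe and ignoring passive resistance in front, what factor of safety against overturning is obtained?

5.82

K_a = tan²(45° − 33.7°/2) = 0.2863.
P_a = ½K_aγH² = 0.5×0.2863×112.1×25.2² = 10190 lb/ft, acting at H/3 = 8.400 ft above the base.
Overturning moment M_o = P_a × H/3 = 10190 × 8.400 = 85600.
Resisting moment M_r = W × 8.9 = 55944 × 8.9 = 497900.
FS_overturning = M_r/M_o = 497900/85600 = 5.817.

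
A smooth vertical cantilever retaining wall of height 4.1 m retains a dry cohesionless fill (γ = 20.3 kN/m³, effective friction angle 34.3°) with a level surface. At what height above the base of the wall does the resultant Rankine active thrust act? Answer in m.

K_a = 0.2792.
The pressure distribution is triangular, so the resultant acts at H/3 above the base = 4.1/3 = 1.367 m.

1.37 m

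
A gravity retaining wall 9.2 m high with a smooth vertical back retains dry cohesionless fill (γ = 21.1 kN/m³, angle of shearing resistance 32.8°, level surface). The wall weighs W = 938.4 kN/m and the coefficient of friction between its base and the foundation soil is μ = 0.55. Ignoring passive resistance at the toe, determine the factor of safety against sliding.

1.94

K_a = tan²(45° − 32.8°/2) = 0.2973.
P_a = ½K_aγH² = 0.5×0.2973×21.1×9.2² = 265.4 kN/m, acting at H/3 = 3.067 m above the base.
FS_sliding = μW / P_a = 0.55×938.4 / 265.4 = 1.944.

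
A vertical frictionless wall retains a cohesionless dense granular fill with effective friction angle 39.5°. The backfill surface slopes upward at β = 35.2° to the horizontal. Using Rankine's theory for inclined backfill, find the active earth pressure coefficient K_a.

K_a = cos β · (cos β − √(cos²β − cos²φ)) / (cos β + √(cos²β − cos²φ)).
cos β = 0.8171, cos φ = 0.7716, √(cos²β − cos²φ) = 0.2689.
K_a = 0.8171 × (0.8171 − 0.2689)/(0.8171 + 0.2689) = 0.4125.

0.412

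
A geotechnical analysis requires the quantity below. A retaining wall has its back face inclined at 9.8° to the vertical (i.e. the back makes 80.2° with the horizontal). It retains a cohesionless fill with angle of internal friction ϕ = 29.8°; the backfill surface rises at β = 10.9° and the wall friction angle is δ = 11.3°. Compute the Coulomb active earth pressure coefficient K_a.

K_a = sin²(α+φ) / [sin²α · sin(α−δ) · (1 + √{sin(φ+δ)sin(φ−β) / (sin(α−δ)sin(α+β))})²].
With α = 80.2°, φ = 29.8°, δ = 11.3°, β = 10.9°: K_a = 0.4463.

0.446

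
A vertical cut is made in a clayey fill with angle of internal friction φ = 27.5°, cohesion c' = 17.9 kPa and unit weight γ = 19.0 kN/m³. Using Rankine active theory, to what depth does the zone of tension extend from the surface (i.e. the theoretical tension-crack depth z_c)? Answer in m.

K_a = tan²(45° − 27.5°/2) = 0.3682; √K_a = 0.6068.
The active pressure is zero where K_a γ z = 2c√K_a, so z_c = 2c/(γ√K_a) = 2×17.9/(19.0×0.6068) = 3.105 m.

3.11 m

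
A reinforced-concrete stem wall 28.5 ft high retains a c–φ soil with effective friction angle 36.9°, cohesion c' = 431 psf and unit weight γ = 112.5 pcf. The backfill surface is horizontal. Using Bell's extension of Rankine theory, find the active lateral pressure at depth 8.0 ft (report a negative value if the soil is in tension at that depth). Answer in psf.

K_a = (1 − sin φ)/(1 + sin φ) = 0.2497.
σ_a = K_a γ z − 2c√K_a = 0.2497×112.5×8.0 − 2×431×0.4997 = -206.0 psf.

-206 psf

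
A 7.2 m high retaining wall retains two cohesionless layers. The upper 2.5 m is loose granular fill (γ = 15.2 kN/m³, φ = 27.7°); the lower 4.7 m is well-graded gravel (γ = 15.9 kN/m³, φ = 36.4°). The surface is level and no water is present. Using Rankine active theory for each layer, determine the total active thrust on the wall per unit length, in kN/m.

108 kN/m

K_a1 = tan²(45°−27.7°/2) = 0.3653; K_a2 = tan²(45°−36.4°/2) = 0.2552.
Layer 1: σ at base = K_a1 γ₁ h₁ = 13.88 kPa; P₁ = ½×13.88×2.5 = 17.35.
Layer 2: σ_v at top = γ₁h₁ = 38.00; σ_h top = K_a2×38.00 = 9.696; σ_h base = K_a2×(38.00+15.9×4.7) = 28.76.
P₂ = ½(9.696+28.76)×4.7 = 90.38. Total P_a = 17.35+90.38 = 107.7 kN/m.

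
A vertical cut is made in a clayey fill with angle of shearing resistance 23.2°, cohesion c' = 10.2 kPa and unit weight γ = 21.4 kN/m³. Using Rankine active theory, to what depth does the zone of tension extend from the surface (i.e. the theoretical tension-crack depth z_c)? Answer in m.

1.45 m

K_a = tan²(45° − 23.2°/2) = 0.4348; √K_a = 0.6594.
The active pressure is zero where K_a γ z = 2c√K_a, so z_c = 2c/(γ√K_a) = 2×10.2/(21.4×0.6594) = 1.446 m.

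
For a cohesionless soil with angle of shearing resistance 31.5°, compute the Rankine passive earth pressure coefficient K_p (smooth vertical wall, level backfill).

3.19

K_p = (1 + sin φ)/(1 − sin φ) = tan²(45° + 31.5°/2) = 3.188.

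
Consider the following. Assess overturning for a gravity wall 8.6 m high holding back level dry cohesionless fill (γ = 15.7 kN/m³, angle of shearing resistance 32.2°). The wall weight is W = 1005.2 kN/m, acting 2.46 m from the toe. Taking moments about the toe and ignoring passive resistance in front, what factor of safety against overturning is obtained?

K_a = tan²(45° − 32.2°/2) = 0.3047.
P_a = ½K_aγH² = 0.5×0.3047×15.7×8.6² = 176.9 kN/m, acting at H/3 = 2.867 m above the base.
Overturning moment M_o = P_a × H/3 = 176.9 × 2.867 = 507.2.
Resisting moment M_r = W × 2.46 = 1005.2 × 2.46 = 2473.
FS_overturning = M_r/M_o = 2473/507.2 = 4.875.

4.88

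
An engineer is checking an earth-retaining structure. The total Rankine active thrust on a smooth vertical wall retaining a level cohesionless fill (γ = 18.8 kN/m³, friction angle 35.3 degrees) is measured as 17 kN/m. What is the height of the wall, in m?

K_a = 0.2675. P_a = ½ K_a γ H² ⇒ H = √(2P_a/(K_a γ)).
H = √(2×17/(0.2675×18.8)) = 2.600 m.

2.60 m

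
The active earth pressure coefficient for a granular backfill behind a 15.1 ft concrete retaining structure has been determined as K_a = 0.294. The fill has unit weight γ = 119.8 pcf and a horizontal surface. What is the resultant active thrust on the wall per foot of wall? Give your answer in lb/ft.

4020 lb/ft

P = ½ K_a γ H² = 0.5 × 0.294 × 119.8 × 15.1² = 4015 lb/ft.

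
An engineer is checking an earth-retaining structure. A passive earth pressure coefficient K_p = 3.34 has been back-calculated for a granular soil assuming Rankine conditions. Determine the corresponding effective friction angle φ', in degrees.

32.6°

K_p = (1+sin φ)/(1−sin φ) ⇒ sin φ = (K_p − 1)/(K_p + 1) = 0.5392.
φ = arcsin(0.5392) = 32.63°.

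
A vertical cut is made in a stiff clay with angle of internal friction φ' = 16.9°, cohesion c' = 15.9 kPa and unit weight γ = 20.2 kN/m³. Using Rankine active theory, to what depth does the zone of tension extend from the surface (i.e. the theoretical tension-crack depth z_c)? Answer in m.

K_a = tan²(45° − 16.9°/2) = 0.5495; √K_a = 0.7413.
The active pressure is zero where K_a γ z = 2c√K_a, so z_c = 2c/(γ√K_a) = 2×15.9/(20.2×0.7413) = 2.124 m.

2.12 m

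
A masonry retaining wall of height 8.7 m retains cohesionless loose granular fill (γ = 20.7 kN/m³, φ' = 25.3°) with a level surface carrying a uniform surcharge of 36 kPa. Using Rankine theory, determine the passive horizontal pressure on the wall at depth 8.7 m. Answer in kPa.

K_p = (1 + sin φ)/(1 − sin φ) = 2.493.
σ_v = γz + q = 20.7 × 8.7 + 36 = 216.1 kPa.
σ_h = K_p σ_v = 2.493 × 216.1 = 538.6 kPa.

539 kPa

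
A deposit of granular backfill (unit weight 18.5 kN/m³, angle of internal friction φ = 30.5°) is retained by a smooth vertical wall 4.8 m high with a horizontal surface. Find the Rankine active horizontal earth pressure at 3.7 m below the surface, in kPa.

K_a = (1 − sin φ)/(1 + sin φ) = 0.3267.
σ_h = K_a γ z = 0.3267 × 18.5 × 3.7 = 22.36 kPa.

22.4 kPa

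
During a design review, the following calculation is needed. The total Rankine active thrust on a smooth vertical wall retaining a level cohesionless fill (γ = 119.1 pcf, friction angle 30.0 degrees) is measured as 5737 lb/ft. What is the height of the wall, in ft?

K_a = 0.3333. P_a = ½ K_a γ H² ⇒ H = √(2P_a/(K_a γ)).
H = √(2×5737/(0.3333×119.1)) = 17.00 ft.

17.0 ft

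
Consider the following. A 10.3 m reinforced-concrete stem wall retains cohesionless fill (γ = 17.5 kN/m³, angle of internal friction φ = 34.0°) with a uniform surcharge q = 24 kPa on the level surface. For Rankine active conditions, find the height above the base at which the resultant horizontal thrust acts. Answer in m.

K_a = 0.2827.
Triangular part P₁ = ½K_aγH² = 262.4 at H/3 = 3.433 m; rectangular part P₂ = K_a q H = 69.89 at H/2 = 5.150 m.
ȳ = (P₁·3.433 + P₂·5.150)/(P₁+P₂) = 3.794 m.

3.79 m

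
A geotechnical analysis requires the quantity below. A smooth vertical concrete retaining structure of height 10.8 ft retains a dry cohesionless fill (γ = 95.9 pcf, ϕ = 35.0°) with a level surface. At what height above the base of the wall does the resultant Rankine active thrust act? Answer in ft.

3.60 ft

K_a = 0.2710.
The pressure distribution is triangular, so the resultant acts at H/3 above the base = 10.8/3 = 3.600 ft.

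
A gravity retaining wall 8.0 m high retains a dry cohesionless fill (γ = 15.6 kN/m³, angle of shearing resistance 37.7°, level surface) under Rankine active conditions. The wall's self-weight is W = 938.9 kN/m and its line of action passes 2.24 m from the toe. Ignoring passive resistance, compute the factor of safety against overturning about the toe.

K_a = tan²(45° − 37.7°/2) = 0.2411.
P_a = ½K_aγH² = 0.5×0.2411×15.6×8.0² = 120.3 kN/m, acting at H/3 = 2.667 m above the base.
Overturning moment M_o = P_a × H/3 = 120.3 × 2.667 = 320.9.
Resisting moment M_r = W × 2.24 = 938.9 × 2.24 = 2103.
FS_overturning = M_r/M_o = 2103/320.9 = 6.554.

6.55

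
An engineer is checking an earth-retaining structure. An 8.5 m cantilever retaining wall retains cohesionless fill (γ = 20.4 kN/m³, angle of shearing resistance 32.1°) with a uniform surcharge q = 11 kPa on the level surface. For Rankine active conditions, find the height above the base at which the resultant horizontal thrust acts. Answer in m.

2.99 m

K_a = 0.3060.
Triangular part P₁ = ½K_aγH² = 225.5 at H/3 = 2.833 m; rectangular part P₂ = K_a q H = 28.61 at H/2 = 4.250 m.
ȳ = (P₁·2.833 + P₂·4.250)/(P₁+P₂) = 2.993 m.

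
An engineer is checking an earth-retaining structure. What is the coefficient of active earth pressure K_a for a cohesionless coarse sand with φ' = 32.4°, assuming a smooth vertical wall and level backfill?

0.302

K_a = (1 − sin φ)/(1 + sin φ) = (1 − sin 32.4°)/(1 + sin 32.4°) = 0.3022.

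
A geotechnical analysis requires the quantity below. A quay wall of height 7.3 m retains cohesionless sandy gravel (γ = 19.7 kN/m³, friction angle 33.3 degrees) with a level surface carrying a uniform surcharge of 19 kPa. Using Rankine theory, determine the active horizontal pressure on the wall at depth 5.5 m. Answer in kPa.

37.1 kPa

K_a = (1 − sin φ)/(1 + sin φ) = 0.2911.
σ_v = γz + q = 19.7 × 5.5 + 19 = 127.3 kPa.
σ_h = K_a σ_v = 0.2911 × 127.3 = 37.08 kPa.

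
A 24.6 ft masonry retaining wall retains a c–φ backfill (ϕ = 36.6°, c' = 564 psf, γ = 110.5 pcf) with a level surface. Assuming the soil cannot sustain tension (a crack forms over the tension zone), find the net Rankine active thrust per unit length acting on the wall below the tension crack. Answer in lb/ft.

259 lb/ft

K_a = 0.2530; √K_a = 0.5029.
Tension-crack depth z_c = 2c/(γ√K_a) = 2×564/(110.5×0.5029) = 20.30 ft.
σ_a at base = K_a γ H − 2c√K_a = 0.2530×110.5×24.6 − 2×564×0.5029 = 120.3 psf.
P_a = ½ × 120.3 × (H − z_c) = 0.5×120.3×4.303 = 258.8 lb/ft.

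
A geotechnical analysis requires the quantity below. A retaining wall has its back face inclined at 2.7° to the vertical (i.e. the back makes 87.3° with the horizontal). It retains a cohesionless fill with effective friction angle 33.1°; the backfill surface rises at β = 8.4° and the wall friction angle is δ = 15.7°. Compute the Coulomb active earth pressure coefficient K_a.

K_a = sin²(α+φ) / [sin²α · sin(α−δ) · (1 + √{sin(φ+δ)sin(φ−β) / (sin(α−δ)sin(α+β))})²].
With α = 87.3°, φ = 33.1°, δ = 15.7°, β = 8.4°: K_a = 0.3159.

0.316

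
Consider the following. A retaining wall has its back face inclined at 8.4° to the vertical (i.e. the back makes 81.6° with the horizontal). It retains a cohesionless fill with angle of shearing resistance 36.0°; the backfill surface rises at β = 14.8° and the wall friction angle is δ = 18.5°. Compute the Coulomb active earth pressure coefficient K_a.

0.362

K_a = sin²(α+φ) / [sin²α · sin(α−δ) · (1 + √{sin(φ+δ)sin(φ−β) / (sin(α−δ)sin(α+β))})²].
With α = 81.6°, φ = 36.0°, δ = 18.5°, β = 14.8°: K_a = 0.3621.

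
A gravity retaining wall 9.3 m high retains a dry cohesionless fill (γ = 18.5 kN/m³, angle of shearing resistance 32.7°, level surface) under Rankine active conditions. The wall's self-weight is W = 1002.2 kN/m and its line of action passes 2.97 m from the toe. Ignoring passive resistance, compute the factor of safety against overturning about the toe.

4.02

K_a = tan²(45° − 32.7°/2) = 0.2985.
P_a = ½K_aγH² = 0.5×0.2985×18.5×9.3² = 238.8 kN/m, acting at H/3 = 3.100 m above the base.
Overturning moment M_o = P_a × H/3 = 238.8 × 3.100 = 740.3.
Resisting moment M_r = W × 2.97 = 1002.2 × 2.97 = 2977.
FS_overturning = M_r/M_o = 2977/740.3 = 4.021.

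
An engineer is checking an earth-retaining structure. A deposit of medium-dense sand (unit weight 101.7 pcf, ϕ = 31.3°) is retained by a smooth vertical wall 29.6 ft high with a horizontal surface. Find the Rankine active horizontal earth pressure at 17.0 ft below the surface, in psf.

K_a = (1 − sin φ)/(1 + sin φ) = 0.3162.
σ_h = K_a γ z = 0.3162 × 101.7 × 17.0 = 546.7 psf.

547 psf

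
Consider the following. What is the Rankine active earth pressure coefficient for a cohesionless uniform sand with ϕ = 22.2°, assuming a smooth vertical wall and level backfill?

0.452

K_a = (1 − sin φ)/(1 + sin φ) = (1 − sin 22.2°)/(1 + sin 22.2°) = 0.4515.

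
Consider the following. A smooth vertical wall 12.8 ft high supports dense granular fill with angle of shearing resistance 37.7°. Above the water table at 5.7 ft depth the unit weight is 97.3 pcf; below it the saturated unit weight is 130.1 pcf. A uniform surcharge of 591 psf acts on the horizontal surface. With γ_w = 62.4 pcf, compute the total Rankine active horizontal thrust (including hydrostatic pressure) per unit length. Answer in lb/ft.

5140 lb/ft

K_a = tan²(45° − φ/2) = 0.2411.
γ' = 130.1 − 62.4 = 67.70 pcf. h₂ = H − d_w = 7.1 ft.
σ'_h: at surface K_a·q = 142.5; at WT K_a(q+γd_w) = 276.2; at base K_a(q+γd_w+γ'h₂) = 392.0 psf.
P₁ = ½(142.5+276.2)×5.7 = 1193; P₂ = ½(276.2+392.0)×7.1 = 2372; P_w = ½γ_w h₂² = 1573.
Total = 1193+2372+1573 = 5138 lb/ft.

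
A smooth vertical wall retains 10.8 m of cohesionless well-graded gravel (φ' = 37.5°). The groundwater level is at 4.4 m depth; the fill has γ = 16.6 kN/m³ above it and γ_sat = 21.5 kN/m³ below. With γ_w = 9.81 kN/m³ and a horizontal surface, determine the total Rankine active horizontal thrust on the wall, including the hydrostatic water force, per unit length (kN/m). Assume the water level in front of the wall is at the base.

412 kN/m

K_a = tan²(45° − φ/2) = 0.2432.
γ' = 21.5 − 9.81 = 11.69 kN/m³. Depth below WT = 6.4 m.
σ'_h at WT = K_a γ d_w = 17.76 kPa; at base = 17.76 + K_a γ' × 6.4 = 35.96 kPa.
P₁ (0–4.4 m) = ½×17.76×4.4 = 39.08. P₂ (4.4–10.8 m) = ½(17.76+35.96)×6.4 = 171.9.
P_w = ½ γ_w h₂² = 0.5×9.81×6.4² = 200.9. Total = 39.08+171.9+200.9 = 411.9 kN/m.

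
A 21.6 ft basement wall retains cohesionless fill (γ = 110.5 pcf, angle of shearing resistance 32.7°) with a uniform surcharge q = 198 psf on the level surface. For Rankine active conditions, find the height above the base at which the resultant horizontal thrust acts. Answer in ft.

7.71 ft

K_a = 0.2985.
Triangular part P₁ = ½K_aγH² = 7695 at H/3 = 7.200 ft; rectangular part P₂ = K_a q H = 1277 at H/2 = 10.80 ft.
ȳ = (P₁·7.200 + P₂·10.80)/(P₁+P₂) = 7.712 ft.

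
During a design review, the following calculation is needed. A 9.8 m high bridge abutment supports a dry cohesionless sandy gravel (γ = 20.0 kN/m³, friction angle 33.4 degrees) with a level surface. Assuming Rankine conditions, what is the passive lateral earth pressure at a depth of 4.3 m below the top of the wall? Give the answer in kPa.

297 kPa

K_p = (1 + sin φ)/(1 − sin φ) = 3.449.
σ_h = K_p γ z = 3.449 × 20.0 × 4.3 = 296.6 kPa.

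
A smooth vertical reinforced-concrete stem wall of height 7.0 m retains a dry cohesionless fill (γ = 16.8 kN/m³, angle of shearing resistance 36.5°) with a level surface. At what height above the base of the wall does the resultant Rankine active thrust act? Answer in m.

2.33 m

K_a = 0.2541.
The pressure distribution is triangular, so the resultant acts at H/3 above the base = 7.0/3 = 2.333 m.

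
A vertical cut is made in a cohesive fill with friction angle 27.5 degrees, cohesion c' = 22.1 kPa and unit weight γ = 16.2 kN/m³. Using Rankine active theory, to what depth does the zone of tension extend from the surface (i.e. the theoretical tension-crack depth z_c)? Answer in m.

4.50 m

K_a = tan²(45° − 27.5°/2) = 0.3682; √K_a = 0.6068.
The active pressure is zero where K_a γ z = 2c√K_a, so z_c = 2c/(γ√K_a) = 2×22.1/(16.2×0.6068) = 4.496 m.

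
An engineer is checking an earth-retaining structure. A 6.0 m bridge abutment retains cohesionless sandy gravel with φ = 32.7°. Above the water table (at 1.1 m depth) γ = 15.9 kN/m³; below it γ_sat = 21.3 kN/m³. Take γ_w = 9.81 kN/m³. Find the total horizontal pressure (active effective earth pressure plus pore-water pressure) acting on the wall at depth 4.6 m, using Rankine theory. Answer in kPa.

51.6 kPa

K_a = (1 − sin φ)/(1 + sin φ) = 0.2985.
γ' = 21.3 − 9.81 = 11.49 kN/m³.
Effective vertical stress at 4.6 m: σ'_v = 15.9×1.1 + 11.49×3.50 = 57.70 kPa.
σ'_h = K_a σ'_v = 0.2985 × 57.70 = 17.22 kPa; u = γ_w × 3.50 = 34.34 kPa.
Total σ_h = 17.22 + 34.34 = 51.56 kPa.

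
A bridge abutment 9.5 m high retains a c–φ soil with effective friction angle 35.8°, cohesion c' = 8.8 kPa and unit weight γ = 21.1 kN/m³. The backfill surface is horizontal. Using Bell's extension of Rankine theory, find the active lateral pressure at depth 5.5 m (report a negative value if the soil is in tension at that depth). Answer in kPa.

21.4 kPa

K_a = (1 − sin φ)/(1 + sin φ) = 0.2619.
σ_a = K_a γ z − 2c√K_a = 0.2619×21.1×5.5 − 2×8.8×0.5117 = 21.38 kPa.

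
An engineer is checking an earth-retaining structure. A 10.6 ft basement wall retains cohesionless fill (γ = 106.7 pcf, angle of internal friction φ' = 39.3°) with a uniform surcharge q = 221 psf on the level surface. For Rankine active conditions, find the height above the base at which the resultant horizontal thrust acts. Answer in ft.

4.03 ft

K_a = 0.2245.
Triangular part P₁ = ½K_aγH² = 1345 at H/3 = 3.533 ft; rectangular part P₂ = K_a q H = 525.8 at H/2 = 5.300 ft.
ȳ = (P₁·3.533 + P₂·5.300)/(P₁+P₂) = 4.030 ft.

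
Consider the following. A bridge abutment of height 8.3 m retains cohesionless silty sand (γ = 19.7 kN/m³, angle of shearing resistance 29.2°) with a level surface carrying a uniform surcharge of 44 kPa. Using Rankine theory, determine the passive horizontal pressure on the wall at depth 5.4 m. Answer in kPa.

K_p = (1 + sin φ)/(1 − sin φ) = 2.905.
σ_v = γz + q = 19.7 × 5.4 + 44 = 150.4 kPa.
σ_h = K_p σ_v = 2.905 × 150.4 = 436.9 kPa.

437 kPa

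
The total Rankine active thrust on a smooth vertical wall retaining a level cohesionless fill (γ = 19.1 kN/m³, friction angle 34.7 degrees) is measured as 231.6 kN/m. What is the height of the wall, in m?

9.40 m

K_a = 0.2745. P_a = ½ K_a γ H² ⇒ H = √(2P_a/(K_a γ)).
H = √(2×231.6/(0.2745×19.1)) = 9.400 m.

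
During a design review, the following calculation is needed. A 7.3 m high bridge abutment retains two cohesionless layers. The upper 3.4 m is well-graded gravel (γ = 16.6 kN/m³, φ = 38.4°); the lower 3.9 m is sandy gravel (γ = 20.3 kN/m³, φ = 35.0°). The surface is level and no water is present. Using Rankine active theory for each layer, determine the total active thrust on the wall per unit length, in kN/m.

K_a1 = tan²(45°−38.4°/2) = 0.2337; K_a2 = tan²(45°−35.0°/2) = 0.2710.
Layer 1: σ at base = K_a1 γ₁ h₁ = 13.19 kPa; P₁ = ½×13.19×3.4 = 22.42.
Layer 2: σ_v at top = γ₁h₁ = 56.44; σ_h top = K_a2×56.44 = 15.29; σ_h base = K_a2×(56.44+20.3×3.9) = 36.75.
P₂ = ½(15.29+36.75)×3.9 = 101.5. Total P_a = 22.42+101.5 = 123.9 kN/m.

124 kN/m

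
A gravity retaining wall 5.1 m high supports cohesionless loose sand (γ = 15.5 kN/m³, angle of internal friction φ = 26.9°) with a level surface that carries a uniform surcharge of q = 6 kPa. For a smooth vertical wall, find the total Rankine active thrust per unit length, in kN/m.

87.5 kN/m

K_a = tan²(45° − φ/2) = 0.3770.
Soil triangle: ½ K_a γ H² = 0.5×0.3770×15.5×5.1² = 75.99 kN/m.
Surcharge rectangle: K_a q H = 0.3770×6×5.1 = 11.54 kN/m.
Total = 75.99 + 11.54 = 87.53 kN/m.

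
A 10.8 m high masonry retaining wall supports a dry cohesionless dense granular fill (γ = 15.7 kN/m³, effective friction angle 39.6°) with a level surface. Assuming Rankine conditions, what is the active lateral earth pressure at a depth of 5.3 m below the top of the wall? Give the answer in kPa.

18.4 kPa

K_a = (1 − sin φ)/(1 + sin φ) = 0.2214.
σ_h = K_a γ z = 0.2214 × 15.7 × 5.3 = 18.43 kPa.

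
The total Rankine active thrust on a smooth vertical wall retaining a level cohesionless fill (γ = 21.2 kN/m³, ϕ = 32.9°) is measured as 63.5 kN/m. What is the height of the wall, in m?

4.50 m

K_a = 0.2960. P_a = ½ K_a γ H² ⇒ H = √(2P_a/(K_a γ)).
H = √(2×63.5/(0.2960×21.2)) = 4.498 m.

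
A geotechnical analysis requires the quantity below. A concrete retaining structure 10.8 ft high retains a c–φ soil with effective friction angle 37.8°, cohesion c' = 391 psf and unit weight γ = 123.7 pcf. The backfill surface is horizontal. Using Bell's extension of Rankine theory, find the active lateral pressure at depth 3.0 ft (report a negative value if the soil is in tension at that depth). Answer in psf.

-294 psf

K_a = (1 − sin φ)/(1 + sin φ) = 0.2400.
σ_a = K_a γ z − 2c√K_a = 0.2400×123.7×3.0 − 2×391×0.4899 = -294.0 psf.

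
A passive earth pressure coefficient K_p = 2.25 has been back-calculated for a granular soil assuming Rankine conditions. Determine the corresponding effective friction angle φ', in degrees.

K_p = (1+sin φ)/(1−sin φ) ⇒ sin φ = (K_p − 1)/(K_p + 1) = 0.3846.
φ = arcsin(0.3846) = 22.62°.

22.6°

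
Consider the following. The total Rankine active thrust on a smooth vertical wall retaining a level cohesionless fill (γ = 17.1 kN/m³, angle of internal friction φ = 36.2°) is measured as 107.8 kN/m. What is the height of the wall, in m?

K_a = 0.2574. P_a = ½ K_a γ H² ⇒ H = √(2P_a/(K_a γ)).
H = √(2×107.8/(0.2574×17.1)) = 6.999 m.

7.00 m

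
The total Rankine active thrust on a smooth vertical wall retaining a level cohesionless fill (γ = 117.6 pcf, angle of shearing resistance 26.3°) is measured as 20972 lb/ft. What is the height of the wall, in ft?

30.4 ft

K_a = 0.3859. P_a = ½ K_a γ H² ⇒ H = √(2P_a/(K_a γ)).
H = √(2×20972/(0.3859×117.6)) = 30.40 ft.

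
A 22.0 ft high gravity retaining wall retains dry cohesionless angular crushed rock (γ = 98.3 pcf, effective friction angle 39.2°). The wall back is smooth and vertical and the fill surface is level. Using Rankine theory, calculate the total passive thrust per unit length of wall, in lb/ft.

K_p = tan²(45° + φ/2) = 4.435.
P_p = ½ K_p γ H² = 0.5 × 4.435 × 98.3 × 22.0² = 105500 lb/ft.

106000 lb/ft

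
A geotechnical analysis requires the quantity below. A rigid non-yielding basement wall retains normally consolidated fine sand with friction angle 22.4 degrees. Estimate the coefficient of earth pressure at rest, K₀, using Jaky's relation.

K₀ = 1 − sin φ' = 1 − sin 22.4° = 0.6189.

0.619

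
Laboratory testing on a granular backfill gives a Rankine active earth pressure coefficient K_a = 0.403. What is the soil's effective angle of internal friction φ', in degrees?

25.2°

K_a = tan²(45° − φ/2) ⇒ 45° − φ/2 = arctan(√0.403) = 32.41°.
φ = 2(45° − 32.41°) = 25.18°.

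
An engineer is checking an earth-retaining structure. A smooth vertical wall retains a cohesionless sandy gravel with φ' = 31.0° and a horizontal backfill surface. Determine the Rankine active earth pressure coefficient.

0.320

K_a = (1 − sin φ)/(1 + sin φ) = (1 − sin 31.0°)/(1 + sin 31.0°) = 0.3201.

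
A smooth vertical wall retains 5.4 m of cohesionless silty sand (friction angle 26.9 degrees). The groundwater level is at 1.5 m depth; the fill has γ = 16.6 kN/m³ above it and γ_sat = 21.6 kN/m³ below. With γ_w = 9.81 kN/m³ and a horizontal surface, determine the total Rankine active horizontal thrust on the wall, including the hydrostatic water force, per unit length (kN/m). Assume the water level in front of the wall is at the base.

K_a = tan²(45° − φ/2) = 0.3770.
γ' = 21.6 − 9.81 = 11.79 kN/m³. Depth below WT = 3.9 m.
σ'_h at WT = K_a γ d_w = 9.387 kPa; at base = 9.387 + K_a γ' × 3.9 = 26.72 kPa.
P₁ (0–1.5 m) = ½×9.387×1.5 = 7.040. P₂ (1.5–5.4 m) = ½(9.387+26.72)×3.9 = 70.41.
P_w = ½ γ_w h₂² = 0.5×9.81×3.9² = 74.61. Total = 7.040+70.41+74.61 = 152.1 kN/m.

152 kN/m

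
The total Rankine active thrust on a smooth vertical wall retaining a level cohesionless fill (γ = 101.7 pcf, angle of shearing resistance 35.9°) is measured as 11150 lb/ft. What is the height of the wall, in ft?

29.0 ft

K_a = 0.2607. P_a = ½ K_a γ H² ⇒ H = √(2P_a/(K_a γ)).
H = √(2×11150/(0.2607×101.7)) = 29.00 ft.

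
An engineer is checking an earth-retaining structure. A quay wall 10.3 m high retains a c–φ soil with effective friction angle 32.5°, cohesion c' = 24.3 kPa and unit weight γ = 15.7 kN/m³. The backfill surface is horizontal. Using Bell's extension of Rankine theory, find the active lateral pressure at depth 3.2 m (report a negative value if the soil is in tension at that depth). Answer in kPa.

K_a = (1 − sin φ)/(1 + sin φ) = 0.3010.
σ_a = K_a γ z − 2c√K_a = 0.3010×15.7×3.2 − 2×24.3×0.5486 = -11.54 kPa.

-11.5 kPa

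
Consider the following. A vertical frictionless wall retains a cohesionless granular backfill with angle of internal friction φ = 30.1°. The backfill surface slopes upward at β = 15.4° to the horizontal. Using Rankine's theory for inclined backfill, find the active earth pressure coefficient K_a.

K_a = cos β · (cos β − √(cos²β − cos²φ)) / (cos β + √(cos²β − cos²φ)).
cos β = 0.9641, cos φ = 0.8652, √(cos²β − cos²φ) = 0.4254.
K_a = 0.9641 × (0.9641 − 0.4254)/(0.9641 + 0.4254) = 0.3737.

0.374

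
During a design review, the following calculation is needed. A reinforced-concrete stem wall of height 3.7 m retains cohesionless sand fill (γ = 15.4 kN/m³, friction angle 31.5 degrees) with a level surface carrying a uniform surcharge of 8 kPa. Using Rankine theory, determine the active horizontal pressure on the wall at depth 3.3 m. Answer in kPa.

18.4 kPa

K_a = (1 − sin φ)/(1 + sin φ) = 0.3136.
σ_v = γz + q = 15.4 × 3.3 + 8 = 58.82 kPa.
σ_h = K_a σ_v = 0.3136 × 58.82 = 18.45 kPa.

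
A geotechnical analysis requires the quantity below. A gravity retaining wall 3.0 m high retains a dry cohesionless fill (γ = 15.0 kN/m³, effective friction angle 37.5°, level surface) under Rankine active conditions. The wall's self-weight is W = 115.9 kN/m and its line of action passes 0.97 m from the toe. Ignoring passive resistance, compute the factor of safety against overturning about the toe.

6.85

K_a = tan²(45° − 37.5°/2) = 0.2432.
P_a = ½K_aγH² = 0.5×0.2432×15.0×3.0² = 16.42 kN/m, acting at H/3 = 1.000 m above the base.
Overturning moment M_o = P_a × H/3 = 16.42 × 1.000 = 16.42.
Resisting moment M_r = W × 0.97 = 115.9 × 0.97 = 112.4.
FS_overturning = M_r/M_o = 112.4/16.42 = 6.849.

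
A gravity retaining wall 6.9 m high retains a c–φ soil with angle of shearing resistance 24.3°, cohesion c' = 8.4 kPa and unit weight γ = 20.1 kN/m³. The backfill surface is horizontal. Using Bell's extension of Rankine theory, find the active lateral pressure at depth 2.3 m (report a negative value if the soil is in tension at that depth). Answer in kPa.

8.43 kPa

K_a = (1 − sin φ)/(1 + sin φ) = 0.4169.
σ_a = K_a γ z − 2c√K_a = 0.4169×20.1×2.3 − 2×8.4×0.6457 = 8.426 kPa.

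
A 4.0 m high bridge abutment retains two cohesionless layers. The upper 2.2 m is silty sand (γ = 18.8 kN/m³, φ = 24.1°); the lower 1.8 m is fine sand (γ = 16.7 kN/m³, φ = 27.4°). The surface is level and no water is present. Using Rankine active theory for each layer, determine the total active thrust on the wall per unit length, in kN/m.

K_a1 = tan²(45°−24.1°/2) = 0.4201; K_a2 = tan²(45°−27.4°/2) = 0.3697.
Layer 1: σ at base = K_a1 γ₁ h₁ = 17.38 kPa; P₁ = ½×17.38×2.2 = 19.11.
Layer 2: σ_v at top = γ₁h₁ = 41.36; σ_h top = K_a2×41.36 = 15.29; σ_h base = K_a2×(41.36+16.7×1.8) = 26.40.
P₂ = ½(15.29+26.40)×1.8 = 37.52. Total P_a = 19.11+37.52 = 56.64 kN/m.

56.6 kN/m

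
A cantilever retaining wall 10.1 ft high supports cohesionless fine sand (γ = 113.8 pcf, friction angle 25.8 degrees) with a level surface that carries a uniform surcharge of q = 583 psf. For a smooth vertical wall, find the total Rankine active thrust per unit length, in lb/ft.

4600 lb/ft

K_a = tan²(45° − φ/2) = 0.3935.
Soil triangle: ½ K_a γ H² = 0.5×0.3935×113.8×10.1² = 2284 lb/ft.
Surcharge rectangle: K_a q H = 0.3935×583×10.1 = 2317 lb/ft.
Total = 2284 + 2317 = 4601 lb/ft.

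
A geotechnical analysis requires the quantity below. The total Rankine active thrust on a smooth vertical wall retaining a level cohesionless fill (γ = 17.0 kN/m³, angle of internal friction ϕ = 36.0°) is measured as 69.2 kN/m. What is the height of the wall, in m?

K_a = 0.2596. P_a = ½ K_a γ H² ⇒ H = √(2P_a/(K_a γ)).
H = √(2×69.2/(0.2596×17.0)) = 5.600 m.

5.60 m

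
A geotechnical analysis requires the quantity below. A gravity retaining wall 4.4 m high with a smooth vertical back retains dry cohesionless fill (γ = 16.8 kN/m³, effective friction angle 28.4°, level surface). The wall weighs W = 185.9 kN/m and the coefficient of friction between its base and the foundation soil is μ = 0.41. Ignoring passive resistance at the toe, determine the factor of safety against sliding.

1.32

K_a = tan²(45° − 28.4°/2) = 0.3554.
P_a = ½K_aγH² = 0.5×0.3554×16.8×4.4² = 57.79 kN/m, acting at H/3 = 1.467 m above the base.
FS_sliding = μW / P_a = 0.41×185.9 / 57.79 = 1.319.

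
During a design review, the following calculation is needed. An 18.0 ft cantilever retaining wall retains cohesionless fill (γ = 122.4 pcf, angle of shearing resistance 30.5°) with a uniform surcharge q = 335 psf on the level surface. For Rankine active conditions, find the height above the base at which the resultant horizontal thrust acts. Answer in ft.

K_a = 0.3267.
Triangular part P₁ = ½K_aγH² = 6477 at H/3 = 6.000 ft; rectangular part P₂ = K_a q H = 1970 at H/2 = 9.000 ft.
ȳ = (P₁·6.000 + P₂·9.000)/(P₁+P₂) = 6.700 ft.

6.70 ft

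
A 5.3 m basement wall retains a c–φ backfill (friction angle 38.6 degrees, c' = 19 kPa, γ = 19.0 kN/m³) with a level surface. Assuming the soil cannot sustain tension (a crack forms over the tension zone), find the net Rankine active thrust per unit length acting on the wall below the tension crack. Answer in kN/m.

2.88 kN/m

K_a = 0.2316; √K_a = 0.4813.
Tension-crack depth z_c = 2c/(γ√K_a) = 2×19/(19.0×0.4813) = 4.156 m.
σ_a at base = K_a γ H − 2c√K_a = 0.2316×19.0×5.3 − 2×19×0.4813 = 5.036 kPa.
P_a = ½ × 5.036 × (H − z_c) = 0.5×5.036×1.144 = 2.881 kN/m.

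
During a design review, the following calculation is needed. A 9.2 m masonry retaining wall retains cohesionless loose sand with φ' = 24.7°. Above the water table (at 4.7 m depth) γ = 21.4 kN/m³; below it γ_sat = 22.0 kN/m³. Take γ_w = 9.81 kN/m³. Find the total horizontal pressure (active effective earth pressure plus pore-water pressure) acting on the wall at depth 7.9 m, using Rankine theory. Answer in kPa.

K_a = (1 − sin φ)/(1 + sin φ) = 0.4106.
γ' = 22.0 − 9.81 = 12.19 kN/m³.
Effective vertical stress at 7.9 m: σ'_v = 21.4×4.7 + 12.19×3.20 = 139.6 kPa.
σ'_h = K_a σ'_v = 0.4106 × 139.6 = 57.31 kPa; u = γ_w × 3.20 = 31.39 kPa.
Total σ_h = 57.31 + 31.39 = 88.70 kPa.

88.7 kPa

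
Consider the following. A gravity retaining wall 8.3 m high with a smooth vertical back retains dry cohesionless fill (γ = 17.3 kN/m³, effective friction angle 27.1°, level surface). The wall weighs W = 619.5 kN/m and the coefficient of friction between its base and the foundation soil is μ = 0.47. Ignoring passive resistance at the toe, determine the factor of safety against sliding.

1.31

K_a = tan²(45° − 27.1°/2) = 0.3741.
P_a = ½K_aγH² = 0.5×0.3741×17.3×8.3² = 222.9 kN/m, acting at H/3 = 2.767 m above the base.
FS_sliding = μW / P_a = 0.47×619.5 / 222.9 = 1.306.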